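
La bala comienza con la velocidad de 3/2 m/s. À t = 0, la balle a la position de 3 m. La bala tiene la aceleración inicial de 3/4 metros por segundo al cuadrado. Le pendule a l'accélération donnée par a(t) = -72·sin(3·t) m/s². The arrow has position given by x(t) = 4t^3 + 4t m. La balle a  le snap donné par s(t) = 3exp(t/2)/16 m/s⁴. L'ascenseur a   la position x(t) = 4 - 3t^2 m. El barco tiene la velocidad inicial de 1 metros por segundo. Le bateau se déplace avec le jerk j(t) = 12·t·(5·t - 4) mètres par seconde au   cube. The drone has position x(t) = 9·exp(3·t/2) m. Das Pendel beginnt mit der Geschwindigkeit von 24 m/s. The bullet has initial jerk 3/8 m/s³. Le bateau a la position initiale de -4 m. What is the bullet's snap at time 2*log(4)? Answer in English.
Using s(t) = 3·exp(t/2)/16 and substituting t = 2*log(4), we find s = 3/4.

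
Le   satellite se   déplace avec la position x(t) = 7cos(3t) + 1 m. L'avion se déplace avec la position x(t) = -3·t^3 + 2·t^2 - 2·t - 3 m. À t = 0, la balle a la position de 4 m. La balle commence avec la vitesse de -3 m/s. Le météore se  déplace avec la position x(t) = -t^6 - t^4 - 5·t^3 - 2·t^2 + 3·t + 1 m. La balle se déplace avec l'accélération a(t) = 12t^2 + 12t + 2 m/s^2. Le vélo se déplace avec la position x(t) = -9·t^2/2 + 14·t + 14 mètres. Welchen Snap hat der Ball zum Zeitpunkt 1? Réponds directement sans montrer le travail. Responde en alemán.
Der Snap bei t = 1 ist s = 24.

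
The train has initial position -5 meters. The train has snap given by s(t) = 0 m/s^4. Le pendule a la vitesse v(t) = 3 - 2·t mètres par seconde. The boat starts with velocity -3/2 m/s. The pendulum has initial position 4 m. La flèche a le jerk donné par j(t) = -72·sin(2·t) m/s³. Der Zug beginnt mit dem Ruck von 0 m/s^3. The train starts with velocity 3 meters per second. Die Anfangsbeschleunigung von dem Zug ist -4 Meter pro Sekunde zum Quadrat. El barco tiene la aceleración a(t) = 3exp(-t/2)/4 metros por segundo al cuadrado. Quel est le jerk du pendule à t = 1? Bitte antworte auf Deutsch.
Ausgehend von der Geschwindigkeit v(t) = 3 - 2·t, nehmen wir 2 Ableitungen. Mit d/dt von v(t) finden wir a(t) = -2. Die Ableitung von der Beschleunigung ergibt den Ruck: j(t) = 0. Aus der Gleichung für den Ruck j(t) = 0, setzen wir t = 1 ein und erhalten j = 0.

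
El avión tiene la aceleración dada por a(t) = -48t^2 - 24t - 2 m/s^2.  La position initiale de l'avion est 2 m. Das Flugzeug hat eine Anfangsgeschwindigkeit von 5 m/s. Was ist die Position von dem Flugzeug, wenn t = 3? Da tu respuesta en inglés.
To find the answer, we compute 2 integrals of a(t) = -48·t^2 - 24·t - 2. The integral of acceleration is velocity. Using v(0) = 5, we get v(t) = -16·t^3 - 12·t^2 - 2·t + 5. Finding the antiderivative of v(t) and using x(0) = 2: x(t) = -4·t^4 - 4·t^3 - t^2 + 5·t + 2. We have position x(t) = -4·t^4 - 4·t^3 - t^2 + 5·t + 2. Substituting t = 3: x(3) = -424.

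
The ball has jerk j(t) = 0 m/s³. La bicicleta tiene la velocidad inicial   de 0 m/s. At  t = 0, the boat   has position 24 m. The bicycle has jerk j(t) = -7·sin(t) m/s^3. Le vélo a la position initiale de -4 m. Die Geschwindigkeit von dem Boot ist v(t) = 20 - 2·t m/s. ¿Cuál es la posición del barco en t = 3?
Partiendo de la velocidad v(t) = 20 - 2·t, tomamos 1 antiderivada. Tomando ∫v(t)dt y aplicando x(0) = 24, encontramos x(t) = -t^2 + 20·t + 24. Tenemos la posición x(t) = -t^2 + 20·t + 24. Sustituyendo t = 3: x(3) = 75.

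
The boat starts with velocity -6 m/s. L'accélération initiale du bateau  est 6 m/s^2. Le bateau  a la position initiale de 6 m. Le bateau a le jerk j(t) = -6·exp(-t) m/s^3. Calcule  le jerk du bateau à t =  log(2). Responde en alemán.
Mit j(t) = -6·exp(-t) und Einsetzen von t = log(2), finden wir j = -3.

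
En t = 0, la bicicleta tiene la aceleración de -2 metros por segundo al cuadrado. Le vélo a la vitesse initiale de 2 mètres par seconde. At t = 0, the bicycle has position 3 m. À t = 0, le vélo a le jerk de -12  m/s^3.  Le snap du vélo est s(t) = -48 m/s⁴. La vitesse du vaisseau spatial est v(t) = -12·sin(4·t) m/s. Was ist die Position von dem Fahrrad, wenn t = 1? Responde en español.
Necesitamos integrar nuestra ecuación del snap s(t) = -48 4 veces. La antiderivada del snap es la sacudida. Usando j(0) = -12, obtenemos j(t) = -48·t - 12. Tomando ∫j(t)dt y aplicando a(0) = -2, encontramos a(t) = -24·t^2 - 12·t - 2. La antiderivada de la aceleración, con v(0) = 2, da la velocidad: v(t) = -8·t^3 - 6·t^2 - 2·t + 2. Tomando ∫v(t)dt y aplicando x(0) = 3, encontramos x(t) = -2·t^4 - 2·t^3 - t^2 + 2·t + 3. Tenemos la posición x(t) = -2·t^4 - 2·t^3 - t^2 + 2·t + 3. Sustituyendo t = 1: x(1) = 0.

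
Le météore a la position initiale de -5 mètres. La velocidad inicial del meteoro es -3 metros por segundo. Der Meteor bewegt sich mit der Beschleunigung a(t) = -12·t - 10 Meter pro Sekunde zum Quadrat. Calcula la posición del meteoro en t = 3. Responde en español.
Necesitamos integrar nuestra ecuación de la aceleración a(t) = -12·t - 10 2 veces. Integrando la aceleración y usando la condición inicial v(0) = -3, obtenemos v(t) = -6·t^2 - 10·t - 3. Integrando la velocidad y usando la condición inicial x(0) = -5, obtenemos x(t) = -2·t^3 - 5·t^2 - 3·t - 5. Usando x(t) = -2·t^3 - 5·t^2 - 3·t - 5 y sustituyendo t = 3, encontramos x = -113.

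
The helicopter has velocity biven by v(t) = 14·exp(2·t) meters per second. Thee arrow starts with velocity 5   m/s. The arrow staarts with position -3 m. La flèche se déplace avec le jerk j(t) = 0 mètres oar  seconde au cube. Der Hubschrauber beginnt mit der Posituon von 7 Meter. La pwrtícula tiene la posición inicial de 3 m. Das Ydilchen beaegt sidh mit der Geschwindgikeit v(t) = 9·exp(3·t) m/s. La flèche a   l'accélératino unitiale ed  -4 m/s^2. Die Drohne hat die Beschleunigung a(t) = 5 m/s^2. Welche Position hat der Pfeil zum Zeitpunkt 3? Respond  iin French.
Pour résoudre ceci, nous devons prendre 3 primitives de notre équation du jerk j(t) = 0. En prenant ∫j(t)dt et en appliquant a(0) = -4, nous trouvons a(t) = -4. L'intégrale de l'accélération est la vitesse. En utilisant v(0) = 5, nous obtenons v(t) = 5 - 4·t. En prenant ∫v(t)dt et en appliquant x(0) = -3, nous trouvons x(t) = -2·t^2 + 5·t - 3. Nous avons la position x(t) = -2·t^2 + 5·t - 3. En substituant t = 3: x(3) = -6.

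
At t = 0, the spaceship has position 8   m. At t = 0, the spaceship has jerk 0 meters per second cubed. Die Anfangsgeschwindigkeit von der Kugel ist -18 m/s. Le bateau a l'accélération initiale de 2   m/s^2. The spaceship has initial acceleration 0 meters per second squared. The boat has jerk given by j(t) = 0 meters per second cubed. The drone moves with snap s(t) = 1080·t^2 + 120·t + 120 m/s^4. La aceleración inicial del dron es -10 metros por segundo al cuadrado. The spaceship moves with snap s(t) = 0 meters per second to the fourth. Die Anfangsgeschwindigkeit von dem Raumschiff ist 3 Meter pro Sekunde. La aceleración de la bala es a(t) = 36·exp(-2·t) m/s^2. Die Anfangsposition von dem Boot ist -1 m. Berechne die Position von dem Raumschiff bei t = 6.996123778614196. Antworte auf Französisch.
Pour résoudre ceci, nous devons prendre 4 intégrales de notre équation du snap s(t) = 0. En intégrant le snap et en utilisant la condition initiale j(0) = 0, nous obtenons j(t) = 0. L'intégrale du jerk, avec a(0) = 0, donne l'accélération: a(t) = 0. En intégrant l'accélération et en utilisant la condition initiale v(0) = 3, nous obtenons v(t) = 3. La primitive de la vitesse est la position. En utilisant x(0) = 8, nous obtenons x(t) = 3·t + 8. De l'équation de la position x(t) = 3·t + 8, nous substituons t = 6.996123778614196 pour obtenir x = 28.9883713358426.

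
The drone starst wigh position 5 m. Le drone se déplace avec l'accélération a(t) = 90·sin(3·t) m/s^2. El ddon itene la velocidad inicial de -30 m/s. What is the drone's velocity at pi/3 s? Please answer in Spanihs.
Debemos encontrar la antiderivada de nuestra ecuación de la aceleración a(t) = 90·sin(3·t) 1 vez. Integrando la aceleración y usando la condición inicial v(0) = -30, obtenemos v(t) = -30·cos(3·t). Tenemos la velocidad v(t) = -30·cos(3·t). Sustituyendo t = pi/3: v(pi/3) = 30.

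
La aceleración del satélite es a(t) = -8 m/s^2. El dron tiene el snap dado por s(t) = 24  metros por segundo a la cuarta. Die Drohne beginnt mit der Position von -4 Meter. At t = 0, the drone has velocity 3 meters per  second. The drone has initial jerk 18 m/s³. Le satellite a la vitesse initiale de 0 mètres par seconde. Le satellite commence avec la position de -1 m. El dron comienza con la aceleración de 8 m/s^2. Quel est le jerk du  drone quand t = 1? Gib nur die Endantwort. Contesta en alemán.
Bei t = 1, j = 42.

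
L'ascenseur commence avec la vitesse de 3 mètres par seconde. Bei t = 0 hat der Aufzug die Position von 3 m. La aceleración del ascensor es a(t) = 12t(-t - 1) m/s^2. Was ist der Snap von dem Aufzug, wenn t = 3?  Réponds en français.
Nous devons dériver notre équation de l'accélération a(t) = 12·t·(-t - 1) 2 fois. En prenant d/dt de a(t), nous trouvons j(t) = -24·t - 12. En dérivant le jerk, nous obtenons le snap: s(t) = -24. En utilisant s(t) = -24 et en substituant t = 3, nous trouvons s = -24.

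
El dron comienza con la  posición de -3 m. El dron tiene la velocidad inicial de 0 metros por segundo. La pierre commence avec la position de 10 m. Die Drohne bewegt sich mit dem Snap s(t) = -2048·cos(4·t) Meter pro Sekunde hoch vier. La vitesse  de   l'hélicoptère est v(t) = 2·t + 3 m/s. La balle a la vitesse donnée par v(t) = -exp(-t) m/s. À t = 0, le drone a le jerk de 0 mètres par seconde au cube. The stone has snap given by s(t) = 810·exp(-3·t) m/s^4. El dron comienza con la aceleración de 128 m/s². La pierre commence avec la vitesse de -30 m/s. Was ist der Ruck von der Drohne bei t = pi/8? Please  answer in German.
Um dies zu lösen, müssen wir 1 Stammfunktion unserer Gleichung für den Snap s(t) = -2048·cos(4·t) finden. Das Integral von dem Snap, mit j(0) = 0, ergibt den Ruck: j(t) = -512·sin(4·t). Aus der Gleichung für den Ruck j(t) = -512·sin(4·t), setzen wir t = pi/8 ein und erhalten j = -512.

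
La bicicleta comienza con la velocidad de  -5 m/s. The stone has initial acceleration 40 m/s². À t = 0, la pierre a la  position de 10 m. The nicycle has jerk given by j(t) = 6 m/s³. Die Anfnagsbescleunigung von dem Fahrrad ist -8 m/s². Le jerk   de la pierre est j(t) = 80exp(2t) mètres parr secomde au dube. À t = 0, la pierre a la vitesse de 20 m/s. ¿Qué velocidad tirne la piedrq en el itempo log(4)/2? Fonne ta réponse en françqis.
Nous devons intégrer notre équation du jerk j(t) = 80·exp(2·t) 2 fois. La primitive du jerk est l'accélération. En utilisant a(0) = 40, nous obtenons a(t) = 40·exp(2·t). L'intégrale de l'accélération, avec v(0) = 20, donne la vitesse: v(t) = 20·exp(2·t). En utilisant v(t) = 20·exp(2·t) et en substituant t = log(4)/2, nous trouvons v = 80.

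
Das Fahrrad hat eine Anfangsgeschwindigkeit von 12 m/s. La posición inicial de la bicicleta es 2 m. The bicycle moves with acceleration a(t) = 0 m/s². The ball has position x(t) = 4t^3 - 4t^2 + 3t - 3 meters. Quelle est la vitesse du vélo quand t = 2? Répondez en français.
En partant de l'accélération a(t) = 0, nous prenons 1 intégrale. En intégrant l'accélération et en utilisant la condition initiale v(0) = 12, nous obtenons v(t) = 12. Nous avons la vitesse v(t) = 12. En substituant t = 2: v(2) = 12.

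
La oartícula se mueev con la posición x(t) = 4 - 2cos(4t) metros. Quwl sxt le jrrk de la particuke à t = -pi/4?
En partant de la position x(t) = 4 - 2·cos(4·t), nous prenons 3 dérivées. En prenant d/dt de x(t), nous trouvons v(t) = 8·sin(4·t). En prenant d/dt de v(t), nous trouvons a(t) = 32·cos(4·t). En dérivant l'accélération, nous obtenons le jerk: j(t) = -128·sin(4·t). En utilisant j(t) = -128·sin(4·t) et en substituant t = -pi/4, nous trouvons j = 0.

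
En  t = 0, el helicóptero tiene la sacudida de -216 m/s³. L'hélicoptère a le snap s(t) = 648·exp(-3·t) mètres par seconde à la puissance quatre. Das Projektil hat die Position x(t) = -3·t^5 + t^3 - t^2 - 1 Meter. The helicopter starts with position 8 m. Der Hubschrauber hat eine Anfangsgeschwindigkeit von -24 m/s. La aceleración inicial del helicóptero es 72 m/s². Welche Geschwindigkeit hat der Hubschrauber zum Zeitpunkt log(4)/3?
Um dies zu lösen, müssen wir 3 Stammfunktionen unserer Gleichung für den Snap s(t) = 648·exp(-3·t) finden. Die Stammfunktion von dem Snap ist der Ruck. Mit j(0) = -216 erhalten wir j(t) = -216·exp(-3·t). Die Stammfunktion von dem Ruck, mit a(0) = 72, ergibt die Beschleunigung: a(t) = 72·exp(-3·t). Das Integral von der Beschleunigung, mit v(0) = -24, ergibt die Geschwindigkeit: v(t) = -24·exp(-3·t). Wir haben die Geschwindigkeit v(t) = -24·exp(-3·t). Durch Einsetzen von t = log(4)/3: v(log(4)/3) = -6.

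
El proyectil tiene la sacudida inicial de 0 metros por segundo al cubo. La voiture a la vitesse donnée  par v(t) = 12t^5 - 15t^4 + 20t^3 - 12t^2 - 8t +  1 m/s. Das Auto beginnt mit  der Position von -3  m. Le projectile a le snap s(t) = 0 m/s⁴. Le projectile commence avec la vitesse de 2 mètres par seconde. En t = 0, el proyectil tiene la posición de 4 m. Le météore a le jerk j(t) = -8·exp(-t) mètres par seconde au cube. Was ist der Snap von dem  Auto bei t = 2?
Wir müssen unsere Gleichung für die Geschwindigkeit v(t) = 12·t^5 - 15·t^4 + 20·t^3 - 12·t^2 - 8·t + 1 3-mal ableiten. Durch Ableiten von der Geschwindigkeit erhalten wir die Beschleunigung: a(t) = 60·t^4 - 60·t^3 + 60·t^2 - 24·t - 8. Die Ableitung von der Beschleunigung ergibt den Ruck: j(t) = 240·t^3 - 180·t^2 + 120·t - 24. Mit d/dt von j(t) finden wir s(t) = 720·t^2 - 360·t + 120. Aus der Gleichung für den Snap s(t) = 720·t^2 - 360·t + 120, setzen wir t = 2 ein und erhalten s = 2280.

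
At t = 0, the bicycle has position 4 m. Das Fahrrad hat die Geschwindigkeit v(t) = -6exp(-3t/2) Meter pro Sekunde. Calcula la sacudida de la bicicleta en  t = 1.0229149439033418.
Partiendo de la velocidad v(t) = -6·exp(-3·t/2), tomamos 2 derivadas. La derivada de la velocidad da la aceleración: a(t) = 9·exp(-3·t/2). Derivando la aceleración, obtenemos la sacudida: j(t) = -27·exp(-3·t/2)/2. Usando j(t) = -27·exp(-3·t/2)/2 y sustituyendo t = 1.0229149439033418, encontramos j = -2.91047782748717.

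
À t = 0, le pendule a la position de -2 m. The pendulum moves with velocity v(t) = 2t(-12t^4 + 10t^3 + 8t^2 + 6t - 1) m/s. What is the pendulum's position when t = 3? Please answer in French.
Nous devons trouver l'intégrale de notre équation de la vitesse v(t) = 2·t·(-12·t^4 + 10·t^3 + 8·t^2 + 6·t - 1) 1 fois. En prenant ∫v(t)dt et en appliquant x(0) = -2, nous trouvons x(t) = -4·t^6 + 4·t^5 + 4·t^4 + 4·t^3 - t^2 - 2. Nous avons la position x(t) = -4·t^6 + 4·t^5 + 4·t^4 + 4·t^3 - t^2 - 2. En substituant t = 3: x(3) = -1523.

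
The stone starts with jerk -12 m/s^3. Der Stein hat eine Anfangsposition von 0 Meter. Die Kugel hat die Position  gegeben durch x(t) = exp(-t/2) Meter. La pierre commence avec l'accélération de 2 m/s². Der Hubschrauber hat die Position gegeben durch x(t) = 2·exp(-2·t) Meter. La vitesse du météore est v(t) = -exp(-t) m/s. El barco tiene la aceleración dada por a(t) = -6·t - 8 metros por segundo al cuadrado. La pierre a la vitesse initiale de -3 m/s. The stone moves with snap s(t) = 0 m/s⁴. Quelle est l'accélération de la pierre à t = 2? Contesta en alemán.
Wir müssen unsere Gleichung für den Snap s(t) = 0 2-mal integrieren. Die Stammfunktion von dem Snap ist der Ruck. Mit j(0) = -12 erhalten wir j(t) = -12. Das Integral von dem Ruck, mit a(0) = 2, ergibt die Beschleunigung: a(t) = 2 - 12·t. Aus der Gleichung für die Beschleunigung a(t) = 2 - 12·t, setzen wir t = 2 ein und erhalten a = -22.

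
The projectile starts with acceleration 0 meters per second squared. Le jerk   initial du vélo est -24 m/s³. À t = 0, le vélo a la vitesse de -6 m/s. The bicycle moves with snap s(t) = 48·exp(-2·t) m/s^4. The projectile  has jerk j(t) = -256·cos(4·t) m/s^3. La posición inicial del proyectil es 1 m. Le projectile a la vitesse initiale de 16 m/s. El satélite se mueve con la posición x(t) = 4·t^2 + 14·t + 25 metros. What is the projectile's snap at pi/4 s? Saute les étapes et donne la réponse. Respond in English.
s(pi/4) = 0.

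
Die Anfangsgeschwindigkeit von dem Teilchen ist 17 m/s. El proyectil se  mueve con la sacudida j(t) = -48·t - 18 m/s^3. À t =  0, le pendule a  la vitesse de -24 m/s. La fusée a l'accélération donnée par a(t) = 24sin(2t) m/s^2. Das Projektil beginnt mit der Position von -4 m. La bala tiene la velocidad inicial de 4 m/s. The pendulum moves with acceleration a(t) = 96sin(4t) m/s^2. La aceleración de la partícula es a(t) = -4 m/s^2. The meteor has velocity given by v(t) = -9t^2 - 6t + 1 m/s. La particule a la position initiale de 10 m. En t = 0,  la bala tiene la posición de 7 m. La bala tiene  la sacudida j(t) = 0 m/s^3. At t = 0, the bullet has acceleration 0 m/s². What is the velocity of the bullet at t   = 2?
To find the answer, we compute 2 antiderivatives of j(t) = 0. Integrating jerk and using the initial condition a(0) = 0, we get a(t) = 0. Taking ∫a(t)dt and applying v(0) = 4, we find v(t) = 4. Using v(t) = 4 and substituting t = 2, we find v = 4.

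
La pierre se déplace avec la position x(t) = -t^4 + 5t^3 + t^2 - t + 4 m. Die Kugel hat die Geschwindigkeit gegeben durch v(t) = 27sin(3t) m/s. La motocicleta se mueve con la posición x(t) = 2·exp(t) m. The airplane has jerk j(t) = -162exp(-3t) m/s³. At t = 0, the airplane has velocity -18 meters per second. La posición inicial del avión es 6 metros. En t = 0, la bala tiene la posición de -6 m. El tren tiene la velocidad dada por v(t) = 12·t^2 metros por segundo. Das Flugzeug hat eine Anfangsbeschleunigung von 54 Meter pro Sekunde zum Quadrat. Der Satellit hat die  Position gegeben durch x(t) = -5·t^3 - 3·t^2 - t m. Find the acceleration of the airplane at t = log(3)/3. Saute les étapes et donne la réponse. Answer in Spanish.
En t = log(3)/3, a = 18.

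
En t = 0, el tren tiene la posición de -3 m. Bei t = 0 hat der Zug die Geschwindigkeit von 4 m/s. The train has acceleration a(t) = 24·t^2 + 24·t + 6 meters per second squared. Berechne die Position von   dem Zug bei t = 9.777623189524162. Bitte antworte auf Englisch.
We must find the antiderivative of our acceleration equation a(t) = 24·t^2 + 24·t + 6 2 times. Taking ∫a(t)dt and applying v(0) = 4, we find v(t) = 8·t^3 + 12·t^2 + 6·t + 4. Integrating velocity and using the initial condition x(0) = -3, we get x(t) = 2·t^4 + 4·t^3 + 3·t^2 + 4·t - 3. We have position x(t) = 2·t^4 + 4·t^3 + 3·t^2 + 4·t - 3. Substituting t = 9.777623189524162: x(9.777623189524162) = 22341.4066456826.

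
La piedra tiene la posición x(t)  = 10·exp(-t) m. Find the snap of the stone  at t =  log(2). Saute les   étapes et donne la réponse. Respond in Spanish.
s(log(2)) = 5.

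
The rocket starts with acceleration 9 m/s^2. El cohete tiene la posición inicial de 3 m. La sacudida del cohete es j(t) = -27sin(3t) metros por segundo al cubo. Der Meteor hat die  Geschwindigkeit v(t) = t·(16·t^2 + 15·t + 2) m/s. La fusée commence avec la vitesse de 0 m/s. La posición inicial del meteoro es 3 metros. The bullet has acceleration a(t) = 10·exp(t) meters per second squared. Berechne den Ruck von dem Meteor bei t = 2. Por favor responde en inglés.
To solve this, we need to take 2 derivatives of our velocity equation v(t) = t·(16·t^2 + 15·t + 2). Differentiating velocity, we get acceleration: a(t) = 16·t^2 + t·(32·t + 15) + 15·t + 2. The derivative of acceleration gives jerk: j(t) = 96·t + 30. Using j(t) = 96·t + 30 and substituting t = 2, we find j = 222.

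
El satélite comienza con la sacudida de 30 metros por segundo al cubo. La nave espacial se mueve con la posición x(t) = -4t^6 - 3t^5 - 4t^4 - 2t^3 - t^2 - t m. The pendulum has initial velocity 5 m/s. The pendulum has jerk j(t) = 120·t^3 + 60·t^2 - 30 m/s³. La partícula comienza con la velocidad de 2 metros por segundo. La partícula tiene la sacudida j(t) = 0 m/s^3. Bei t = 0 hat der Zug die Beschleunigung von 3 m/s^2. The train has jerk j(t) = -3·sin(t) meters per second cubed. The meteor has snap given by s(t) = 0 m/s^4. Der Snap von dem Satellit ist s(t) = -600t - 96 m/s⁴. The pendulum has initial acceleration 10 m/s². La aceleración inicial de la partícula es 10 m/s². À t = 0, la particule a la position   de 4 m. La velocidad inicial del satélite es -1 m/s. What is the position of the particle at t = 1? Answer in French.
Pour résoudre ceci, nous devons prendre 3 intégrales de notre équation du jerk j(t) = 0. En intégrant le jerk et en utilisant la condition initiale a(0) = 10, nous obtenons a(t) = 10. En prenant ∫a(t)dt et en appliquant v(0) = 2, nous trouvons v(t) = 10·t + 2. En prenant ∫v(t)dt et en appliquant x(0) = 4, nous trouvons x(t) = 5·t^2 + 2·t + 4. De l'équation de la position x(t) = 5·t^2 + 2·t + 4, nous substituons t = 1 pour obtenir x = 11.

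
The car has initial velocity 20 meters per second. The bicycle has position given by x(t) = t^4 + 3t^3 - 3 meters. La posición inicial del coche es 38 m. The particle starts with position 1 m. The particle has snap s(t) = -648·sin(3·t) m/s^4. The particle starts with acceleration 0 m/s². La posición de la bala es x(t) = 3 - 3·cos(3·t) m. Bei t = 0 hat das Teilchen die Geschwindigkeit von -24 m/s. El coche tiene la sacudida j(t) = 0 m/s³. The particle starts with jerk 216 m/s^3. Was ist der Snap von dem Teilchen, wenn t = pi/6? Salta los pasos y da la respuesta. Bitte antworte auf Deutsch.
Der Snap bei t = pi/6 ist s = -648.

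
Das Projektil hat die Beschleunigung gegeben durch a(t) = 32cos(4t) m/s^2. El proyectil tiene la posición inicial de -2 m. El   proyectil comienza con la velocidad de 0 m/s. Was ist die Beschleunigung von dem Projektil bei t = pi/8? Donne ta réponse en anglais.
From the given acceleration equation a(t) = 32·cos(4·t), we substitute t = pi/8 to get a = 0.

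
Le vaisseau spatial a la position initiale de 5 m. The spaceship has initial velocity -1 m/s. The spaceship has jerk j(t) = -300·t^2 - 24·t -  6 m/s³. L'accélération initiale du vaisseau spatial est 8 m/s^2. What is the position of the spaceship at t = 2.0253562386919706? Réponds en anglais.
We must find the antiderivative of our jerk equation j(t) = -300·t^2 - 24·t - 6 3 times. The antiderivative of jerk is acceleration. Using a(0) = 8, we get a(t) = -100·t^3 - 12·t^2 - 6·t + 8. The integral of acceleration is velocity. Using v(0) = -1, we get v(t) = -25·t^4 - 4·t^3 - 3·t^2 + 8·t - 1. Integrating velocity and using the initial condition x(0) = 5, we get x(t) = -5·t^5 - t^4 - t^3 + 4·t^2 - t + 5. Using x(t) = -5·t^5 - t^4 - t^3 + 4·t^2 - t + 5 and substituting t = 2.0253562386919706, we find x = -176.155146703986.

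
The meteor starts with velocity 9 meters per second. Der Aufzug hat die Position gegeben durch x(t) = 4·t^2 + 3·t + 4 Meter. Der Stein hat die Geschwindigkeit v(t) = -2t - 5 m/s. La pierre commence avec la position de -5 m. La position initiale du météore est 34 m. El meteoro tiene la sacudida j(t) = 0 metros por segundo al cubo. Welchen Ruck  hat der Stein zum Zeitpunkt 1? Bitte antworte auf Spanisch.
Debemos derivar nuestra ecuación de la velocidad v(t) = -2·t - 5 2 veces. Tomando d/dt de v(t), encontramos a(t) = -2. Derivando la aceleración, obtenemos la sacudida: j(t) = 0. De la ecuación de la sacudida j(t) = 0, sustituimos t = 1 para obtener j = 0.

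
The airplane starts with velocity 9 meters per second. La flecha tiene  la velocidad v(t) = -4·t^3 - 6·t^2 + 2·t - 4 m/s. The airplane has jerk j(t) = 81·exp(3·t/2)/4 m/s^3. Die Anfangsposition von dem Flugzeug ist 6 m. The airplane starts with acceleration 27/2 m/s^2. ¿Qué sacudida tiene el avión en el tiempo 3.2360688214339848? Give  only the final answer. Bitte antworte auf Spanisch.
La respuesta es 2597.37870667360.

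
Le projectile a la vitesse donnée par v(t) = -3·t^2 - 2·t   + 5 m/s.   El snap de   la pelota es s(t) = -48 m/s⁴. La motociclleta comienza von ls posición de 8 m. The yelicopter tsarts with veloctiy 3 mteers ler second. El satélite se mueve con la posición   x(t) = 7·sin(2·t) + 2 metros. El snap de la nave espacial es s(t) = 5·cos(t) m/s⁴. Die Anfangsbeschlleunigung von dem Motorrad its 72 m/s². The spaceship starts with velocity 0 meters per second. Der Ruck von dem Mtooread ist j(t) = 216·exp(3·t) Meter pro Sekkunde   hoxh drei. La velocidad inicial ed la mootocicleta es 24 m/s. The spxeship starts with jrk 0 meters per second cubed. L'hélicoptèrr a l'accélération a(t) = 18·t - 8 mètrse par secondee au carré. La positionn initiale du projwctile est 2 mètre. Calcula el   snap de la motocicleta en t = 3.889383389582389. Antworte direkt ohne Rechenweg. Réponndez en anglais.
The snap at t = 3.889383389582389 is s = 75681239.8295479.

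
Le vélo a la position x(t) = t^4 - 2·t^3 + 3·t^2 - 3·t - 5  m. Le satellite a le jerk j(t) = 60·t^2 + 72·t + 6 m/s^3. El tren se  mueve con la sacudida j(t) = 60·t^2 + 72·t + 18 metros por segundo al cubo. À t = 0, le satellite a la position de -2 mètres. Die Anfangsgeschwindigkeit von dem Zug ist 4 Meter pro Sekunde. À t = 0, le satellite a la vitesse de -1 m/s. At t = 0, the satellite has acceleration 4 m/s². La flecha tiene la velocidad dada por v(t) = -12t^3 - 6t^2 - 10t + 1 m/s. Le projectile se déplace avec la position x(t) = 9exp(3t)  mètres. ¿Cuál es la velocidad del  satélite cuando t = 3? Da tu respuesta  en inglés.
Starting from jerk j(t) = 60·t^2 + 72·t + 6, we take 2 integrals. Taking ∫j(t)dt and applying a(0) = 4, we find a(t) = 20·t^3 + 36·t^2 + 6·t + 4. Finding the antiderivative of a(t) and using v(0) = -1: v(t) = 5·t^4 + 12·t^3 + 3·t^2 + 4·t - 1. Using v(t) = 5·t^4 + 12·t^3 + 3·t^2 + 4·t - 1 and substituting t = 3, we find v = 767.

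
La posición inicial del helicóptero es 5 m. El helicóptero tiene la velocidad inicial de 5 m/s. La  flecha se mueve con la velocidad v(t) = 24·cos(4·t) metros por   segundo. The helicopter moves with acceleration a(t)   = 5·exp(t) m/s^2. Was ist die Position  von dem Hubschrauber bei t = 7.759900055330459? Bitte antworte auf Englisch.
Starting from acceleration a(t) = 5·exp(t), we take 2 integrals. Finding the antiderivative of a(t) and using v(0) = 5: v(t) = 5·exp(t). The integral of velocity, with x(0) = 5, gives position: x(t) = 5·exp(t). Using x(t) = 5·exp(t) and substituting t = 7.759900055330459, we find x = 11723.3512813559.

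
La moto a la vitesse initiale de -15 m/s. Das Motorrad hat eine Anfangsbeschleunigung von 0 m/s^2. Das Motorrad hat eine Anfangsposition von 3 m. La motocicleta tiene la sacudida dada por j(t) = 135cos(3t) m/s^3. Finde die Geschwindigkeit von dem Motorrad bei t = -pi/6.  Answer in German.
Um dies zu lösen, müssen wir 2 Stammfunktionen unserer Gleichung für den Ruck j(t) = 135·cos(3·t) finden. Durch Integration von dem Ruck und Verwendung der Anfangsbedingung a(0) = 0, erhalten wir a(t) = 45·sin(3·t). Mit ∫a(t)dt und Anwendung von v(0) = -15, finden wir v(t) = -15·cos(3·t). Aus der Gleichung für die Geschwindigkeit v(t) = -15·cos(3·t), setzen wir t = -pi/6 ein und erhalten v = 0.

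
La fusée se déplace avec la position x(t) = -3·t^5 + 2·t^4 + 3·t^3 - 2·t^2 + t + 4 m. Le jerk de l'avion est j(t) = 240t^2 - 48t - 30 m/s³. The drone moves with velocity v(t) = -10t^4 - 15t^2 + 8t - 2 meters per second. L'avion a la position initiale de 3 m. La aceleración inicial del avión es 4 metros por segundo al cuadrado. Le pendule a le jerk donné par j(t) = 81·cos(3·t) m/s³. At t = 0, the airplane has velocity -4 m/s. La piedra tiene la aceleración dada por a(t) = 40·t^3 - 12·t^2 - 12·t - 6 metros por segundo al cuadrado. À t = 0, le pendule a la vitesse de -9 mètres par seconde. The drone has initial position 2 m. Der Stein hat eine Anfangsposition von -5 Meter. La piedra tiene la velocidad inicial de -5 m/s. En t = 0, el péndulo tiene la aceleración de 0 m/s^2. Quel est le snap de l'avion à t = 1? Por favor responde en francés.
Nous devons dériver notre équation du jerk j(t) = 240·t^2 - 48·t - 30 1 fois. En prenant d/dt de j(t), nous trouvons s(t) = 480·t - 48. En utilisant s(t) = 480·t - 48 et en substituant t = 1, nous trouvons s = 432.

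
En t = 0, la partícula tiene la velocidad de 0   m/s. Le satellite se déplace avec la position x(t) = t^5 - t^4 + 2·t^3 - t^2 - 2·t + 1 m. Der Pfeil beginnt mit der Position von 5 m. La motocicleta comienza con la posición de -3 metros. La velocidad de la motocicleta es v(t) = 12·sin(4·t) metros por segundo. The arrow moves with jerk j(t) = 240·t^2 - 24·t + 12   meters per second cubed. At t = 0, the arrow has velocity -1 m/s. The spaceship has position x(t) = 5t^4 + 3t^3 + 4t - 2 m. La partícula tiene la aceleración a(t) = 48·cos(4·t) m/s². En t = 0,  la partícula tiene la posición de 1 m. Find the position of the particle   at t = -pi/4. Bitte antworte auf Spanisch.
Necesitamos integrar nuestra ecuación de la aceleración a(t) = 48·cos(4·t) 2 veces. Tomando ∫a(t)dt y aplicando v(0) = 0, encontramos v(t) = 12·sin(4·t). La integral de la velocidad, con x(0) = 1, da la posición: x(t) = 4 - 3·cos(4·t). Usando x(t) = 4 - 3·cos(4·t) y sustituyendo t = -pi/4, encontramos x = 7.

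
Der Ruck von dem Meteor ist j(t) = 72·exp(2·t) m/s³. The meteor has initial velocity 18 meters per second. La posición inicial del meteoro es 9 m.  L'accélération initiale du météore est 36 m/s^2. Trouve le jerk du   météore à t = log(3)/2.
De l'équation du jerk j(t) = 72·exp(2·t), nous substituons t = log(3)/2 pour obtenir j = 216.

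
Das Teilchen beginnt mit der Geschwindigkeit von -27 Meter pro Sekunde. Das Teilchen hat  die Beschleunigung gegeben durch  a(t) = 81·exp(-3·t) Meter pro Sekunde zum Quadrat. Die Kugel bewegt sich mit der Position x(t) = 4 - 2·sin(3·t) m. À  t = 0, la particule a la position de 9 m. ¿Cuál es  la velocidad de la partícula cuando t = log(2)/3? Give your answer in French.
Nous devons trouver la primitive de notre équation de l'accélération a(t) = 81·exp(-3·t) 1 fois. En intégrant l'accélération et en utilisant la condition initiale v(0) = -27, nous obtenons v(t) = -27·exp(-3·t). En utilisant v(t) = -27·exp(-3·t) et en substituant t = log(2)/3, nous trouvons v = -27/2.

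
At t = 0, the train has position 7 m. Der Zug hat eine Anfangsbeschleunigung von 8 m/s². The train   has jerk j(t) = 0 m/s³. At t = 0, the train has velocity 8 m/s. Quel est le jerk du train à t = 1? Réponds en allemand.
Aus der Gleichung für den Ruck j(t) = 0, setzen wir t = 1 ein und erhalten j = 0.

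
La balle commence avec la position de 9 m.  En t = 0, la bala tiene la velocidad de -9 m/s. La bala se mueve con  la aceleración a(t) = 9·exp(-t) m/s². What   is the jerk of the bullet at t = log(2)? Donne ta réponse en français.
En partant de l'accélération a(t) = 9·exp(-t), nous prenons 1 dérivée. La dérivée de l'accélération donne le jerk: j(t) = -9·exp(-t). Nous avons le jerk j(t) = -9·exp(-t). En substituant t = log(2): j(log(2)) = -9/2.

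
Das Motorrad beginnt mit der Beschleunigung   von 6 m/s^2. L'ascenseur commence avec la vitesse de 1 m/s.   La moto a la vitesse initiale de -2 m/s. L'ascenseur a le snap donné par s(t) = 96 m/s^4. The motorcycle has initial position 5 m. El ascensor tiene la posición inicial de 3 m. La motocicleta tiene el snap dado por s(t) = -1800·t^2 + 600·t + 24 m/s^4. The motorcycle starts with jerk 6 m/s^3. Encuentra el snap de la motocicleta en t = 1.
Tenemos el snap s(t) = -1800·t^2 + 600·t + 24. Sustituyendo t = 1: s(1) = -1176.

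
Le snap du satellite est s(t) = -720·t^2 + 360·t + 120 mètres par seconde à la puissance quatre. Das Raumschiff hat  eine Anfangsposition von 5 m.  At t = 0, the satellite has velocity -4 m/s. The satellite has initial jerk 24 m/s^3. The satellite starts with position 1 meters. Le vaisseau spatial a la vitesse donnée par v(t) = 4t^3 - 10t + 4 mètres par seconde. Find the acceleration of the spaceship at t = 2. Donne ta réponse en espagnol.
Debemos derivar nuestra ecuación de la velocidad v(t) = 4·t^3 - 10·t + 4 1 vez. Derivando la velocidad, obtenemos la aceleración: a(t) = 12·t^2 - 10. Tenemos la aceleración a(t) = 12·t^2 - 10. Sustituyendo t = 2: a(2) = 38.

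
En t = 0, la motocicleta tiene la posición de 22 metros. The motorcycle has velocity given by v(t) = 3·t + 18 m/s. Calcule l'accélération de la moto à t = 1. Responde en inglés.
Starting from velocity v(t) = 3·t + 18, we take 1 derivative. The derivative of velocity gives acceleration: a(t) = 3. From the given acceleration equation a(t) = 3, we substitute t = 1 to get a = 3.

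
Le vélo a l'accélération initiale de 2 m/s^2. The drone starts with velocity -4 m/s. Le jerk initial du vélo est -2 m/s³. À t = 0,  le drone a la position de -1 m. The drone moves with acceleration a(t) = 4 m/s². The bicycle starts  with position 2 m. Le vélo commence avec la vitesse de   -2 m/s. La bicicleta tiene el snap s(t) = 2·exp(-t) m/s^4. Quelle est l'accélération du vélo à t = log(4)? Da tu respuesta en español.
Para resolver esto, necesitamos tomar 2 antiderivadas de nuestra ecuación del snap s(t) = 2·exp(-t). La antiderivada del snap, con j(0) = -2, da la sacudida: j(t) = -2·exp(-t). Integrando la sacudida y usando la condición inicial a(0) = 2, obtenemos a(t) = 2·exp(-t). Usando a(t) = 2·exp(-t) y sustituyendo t = log(4), encontramos a = 1/2.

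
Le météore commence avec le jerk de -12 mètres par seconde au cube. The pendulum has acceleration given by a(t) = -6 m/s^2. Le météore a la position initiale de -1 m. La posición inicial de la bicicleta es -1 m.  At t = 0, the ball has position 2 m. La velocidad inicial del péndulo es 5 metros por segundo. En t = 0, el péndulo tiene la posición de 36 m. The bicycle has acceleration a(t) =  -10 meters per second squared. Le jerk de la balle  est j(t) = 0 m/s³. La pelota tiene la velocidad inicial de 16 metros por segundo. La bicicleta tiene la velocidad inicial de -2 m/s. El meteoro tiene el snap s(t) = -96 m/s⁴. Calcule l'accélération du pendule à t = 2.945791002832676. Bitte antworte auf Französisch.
Nous avons l'accélération a(t) = -6. En substituant t = 2.945791002832676: a(2.945791002832676) = -6.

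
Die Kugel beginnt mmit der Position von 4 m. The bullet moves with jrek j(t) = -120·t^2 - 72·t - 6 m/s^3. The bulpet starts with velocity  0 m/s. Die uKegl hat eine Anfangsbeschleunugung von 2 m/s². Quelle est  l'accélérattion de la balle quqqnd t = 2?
Nous devons intégrer notre équation du jerk j(t) = -120·t^2 - 72·t - 6 1 fois. En intégrant le jerk et en utilisant la condition initiale a(0) = 2, nous obtenons a(t) = -40·t^3 - 36·t^2 - 6·t + 2. En utilisant a(t) = -40·t^3 - 36·t^2 - 6·t + 2 et en substituant t = 2, nous trouvons a = -474.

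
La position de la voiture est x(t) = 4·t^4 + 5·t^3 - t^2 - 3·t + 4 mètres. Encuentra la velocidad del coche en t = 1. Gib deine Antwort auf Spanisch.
Partiendo de la posición x(t) = 4·t^4 + 5·t^3 - t^2 - 3·t + 4, tomamos 1 derivada. Tomando d/dt de x(t), encontramos v(t) = 16·t^3 + 15·t^2 - 2·t - 3. De la ecuación de la velocidad v(t) = 16·t^3 + 15·t^2 - 2·t - 3, sustituimos t = 1 para obtener v = 26.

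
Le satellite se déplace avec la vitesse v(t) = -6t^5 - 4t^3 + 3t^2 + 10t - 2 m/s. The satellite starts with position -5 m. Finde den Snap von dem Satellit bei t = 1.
Wir müssen unsere Gleichung für die Geschwindigkeit v(t) = -6·t^5 - 4·t^3 + 3·t^2 + 10·t - 2 3-mal ableiten. Durch Ableiten von der Geschwindigkeit erhalten wir die Beschleunigung: a(t) = -30·t^4 - 12·t^2 + 6·t + 10. Die Ableitung von der Beschleunigung ergibt den Ruck: j(t) = -120·t^3 - 24·t + 6. Durch Ableiten von dem Ruck erhalten wir den Snap: s(t) = -360·t^2 - 24. Wir haben den Snap s(t) = -360·t^2 - 24. Durch Einsetzen von t = 1: s(1) = -384.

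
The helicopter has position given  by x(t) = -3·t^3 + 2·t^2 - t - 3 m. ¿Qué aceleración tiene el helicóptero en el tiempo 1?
Debemos derivar nuestra ecuación de la posición x(t) = -3·t^3 + 2·t^2 - t - 3 2 veces. Derivando la posición, obtenemos la velocidad: v(t) = -9·t^2 + 4·t - 1. Tomando d/dt de v(t), encontramos a(t) = 4 - 18·t. Tenemos la aceleración a(t) = 4 - 18·t. Sustituyendo t = 1: a(1) = -14.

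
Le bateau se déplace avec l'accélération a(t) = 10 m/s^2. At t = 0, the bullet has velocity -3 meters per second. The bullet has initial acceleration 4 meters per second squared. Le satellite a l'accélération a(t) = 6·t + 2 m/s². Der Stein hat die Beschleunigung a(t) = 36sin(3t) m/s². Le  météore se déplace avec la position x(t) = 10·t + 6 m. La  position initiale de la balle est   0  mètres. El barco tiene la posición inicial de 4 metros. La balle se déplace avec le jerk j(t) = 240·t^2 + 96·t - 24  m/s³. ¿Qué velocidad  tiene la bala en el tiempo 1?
Partiendo de la sacudida j(t) = 240·t^2 + 96·t - 24, tomamos 2 integrales. La antiderivada de la sacudida es la aceleración. Usando a(0) = 4, obtenemos a(t) = 80·t^3 + 48·t^2 - 24·t + 4. La antiderivada de la aceleración es la velocidad. Usando v(0) = -3, obtenemos v(t) = 20·t^4 + 16·t^3 - 12·t^2 + 4·t - 3. Usando v(t) = 20·t^4 + 16·t^3 - 12·t^2 + 4·t - 3 y sustituyendo t = 1, encontramos v = 25.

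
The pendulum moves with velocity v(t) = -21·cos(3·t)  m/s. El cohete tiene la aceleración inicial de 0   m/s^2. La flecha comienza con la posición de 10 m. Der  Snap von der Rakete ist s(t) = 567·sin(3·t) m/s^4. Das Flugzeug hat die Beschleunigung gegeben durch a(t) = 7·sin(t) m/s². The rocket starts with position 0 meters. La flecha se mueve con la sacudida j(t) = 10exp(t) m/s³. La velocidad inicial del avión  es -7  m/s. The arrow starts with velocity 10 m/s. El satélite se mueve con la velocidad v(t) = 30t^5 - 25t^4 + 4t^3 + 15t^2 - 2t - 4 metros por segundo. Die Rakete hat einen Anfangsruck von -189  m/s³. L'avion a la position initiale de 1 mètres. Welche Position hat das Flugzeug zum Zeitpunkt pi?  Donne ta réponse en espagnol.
Necesitamos integrar nuestra ecuación de la aceleración a(t) = 7·sin(t) 2 veces. La integral de la aceleración es la velocidad. Usando v(0) = -7, obtenemos v(t) = -7·cos(t). La integral de la velocidad es la posición. Usando x(0) = 1, obtenemos x(t) = 1 - 7·sin(t). Tenemos la posición x(t) = 1 - 7·sin(t). Sustituyendo t = pi: x(pi) = 1.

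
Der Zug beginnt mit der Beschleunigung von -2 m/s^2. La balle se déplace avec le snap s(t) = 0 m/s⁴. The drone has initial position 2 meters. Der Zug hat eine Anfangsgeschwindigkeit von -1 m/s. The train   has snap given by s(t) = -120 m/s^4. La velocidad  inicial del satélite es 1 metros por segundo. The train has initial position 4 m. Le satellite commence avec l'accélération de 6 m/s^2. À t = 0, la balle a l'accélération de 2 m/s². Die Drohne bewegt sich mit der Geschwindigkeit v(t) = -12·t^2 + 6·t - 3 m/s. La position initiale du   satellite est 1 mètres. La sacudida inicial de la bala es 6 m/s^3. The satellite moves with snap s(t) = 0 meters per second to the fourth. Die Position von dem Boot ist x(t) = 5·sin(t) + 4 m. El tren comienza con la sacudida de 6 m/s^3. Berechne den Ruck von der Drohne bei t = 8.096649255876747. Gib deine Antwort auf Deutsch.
Wir müssen unsere Gleichung für die Geschwindigkeit v(t) = -12·t^2 + 6·t - 3 2-mal ableiten. Die Ableitung von der Geschwindigkeit ergibt die Beschleunigung: a(t) = 6 - 24·t. Durch Ableiten von der Beschleunigung erhalten wir den Ruck: j(t) = -24. Mit j(t) = -24 und Einsetzen von t = 8.096649255876747, finden wir j = -24.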